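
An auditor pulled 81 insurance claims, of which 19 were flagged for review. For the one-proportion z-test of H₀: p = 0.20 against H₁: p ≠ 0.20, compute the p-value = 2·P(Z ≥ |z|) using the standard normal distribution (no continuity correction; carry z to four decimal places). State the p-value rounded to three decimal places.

p-value = 0.437

With x = 19 successes in n = 81, p̂ = 0.23457.
Under H₀, SE = √(p₀(1−p₀)/n) = √(0.20·0.80/81) = √0.001975309 = 0.044444.
Test statistic (full precision, shown to 4 dp): z = (19/81 − 0.20)/SE₀ ≈ 0.7778.
p-value = 2·P(Z ≥ |z|) with z = 0.7778 → 0.437.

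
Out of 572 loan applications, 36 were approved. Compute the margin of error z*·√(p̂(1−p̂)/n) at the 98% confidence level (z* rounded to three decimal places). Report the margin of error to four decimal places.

Sample proportion p̂ = 36/572 = 0.06294.
Standard error of p̂: √(0.058976/572) = √0.000103105 = 0.010154.
z* = 2.326 at the 98% level.
Margin of error = z*·SE = 2.326 × 0.010154 = 0.0236.

ME = 0.0236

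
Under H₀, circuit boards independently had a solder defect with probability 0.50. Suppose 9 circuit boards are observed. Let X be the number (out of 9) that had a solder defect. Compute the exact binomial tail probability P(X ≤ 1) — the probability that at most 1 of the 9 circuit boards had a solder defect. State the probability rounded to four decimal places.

X is binomial with n = 9 and p = 0.50.
P(X ≤ 1) = C(9,0)·0.50^0·0.50^9 + C(9,1)·0.50^1·0.50^8.
= 0.001953 + 0.017578 = 0.0195.

P = 0.0195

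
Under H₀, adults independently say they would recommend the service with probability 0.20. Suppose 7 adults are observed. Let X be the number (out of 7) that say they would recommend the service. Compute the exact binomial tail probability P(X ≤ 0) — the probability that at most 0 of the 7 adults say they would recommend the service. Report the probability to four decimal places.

P = 0.2097

X is binomial with n = 7 and p = 0.20.
P(X ≤ 0) = C(7,0)·0.20^0·0.80^7.
= 0.209715 = 0.2097.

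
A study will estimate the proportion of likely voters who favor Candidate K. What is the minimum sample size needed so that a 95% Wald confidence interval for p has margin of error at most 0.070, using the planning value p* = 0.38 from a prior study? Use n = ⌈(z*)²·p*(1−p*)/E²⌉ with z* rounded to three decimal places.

n = 185

The 95% critical value is z* = 1.960.
p*(1−p*) = 0.2356.
(z*)²·p*(1−p*)/E² = 3.841600·0.2356/0.004900 = 184.710.
⌈184.710⌉ = 185.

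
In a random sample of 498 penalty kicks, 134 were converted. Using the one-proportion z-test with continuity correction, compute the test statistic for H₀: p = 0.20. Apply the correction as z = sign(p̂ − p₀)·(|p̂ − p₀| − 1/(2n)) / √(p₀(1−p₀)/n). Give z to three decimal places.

z = 3.798

p̂ = 134/498 = 0.26908. p̂ − p₀ = 0.069076.
1/(2n) = 0.001004.
Corrected numerator: |0.069076| − 0.001004 = 0.068072.
Under H₀, SE = √(p₀(1−p₀)/n) = √(0.20·0.80/498) = √0.000321285 = 0.017924.
z = (+)0.068072/0.017924 = 3.798.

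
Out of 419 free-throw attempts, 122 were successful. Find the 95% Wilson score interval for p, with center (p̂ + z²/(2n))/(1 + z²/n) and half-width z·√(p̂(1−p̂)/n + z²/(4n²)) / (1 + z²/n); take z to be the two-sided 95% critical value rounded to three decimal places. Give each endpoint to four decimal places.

(0.2497, 0.3364)

p̂ = 122/419 = 0.29117; z = 1.960, so z² = 3.841600.
Denominator 1 + z²/n = 1 + 3.841600/419 = 1.009168.
Adjusted center: (0.29117 + z²/(2n))/1.009168 = 0.29307.
Radicand: p̂(1−p̂)/n + z²/(4n²) = 0.000492577 + 0.000005470 = 0.000498047.
Half-width = 1.960·√0.000498047/1.009168 = 0.04334.
So the interval runs from 0.2497 to 0.3364.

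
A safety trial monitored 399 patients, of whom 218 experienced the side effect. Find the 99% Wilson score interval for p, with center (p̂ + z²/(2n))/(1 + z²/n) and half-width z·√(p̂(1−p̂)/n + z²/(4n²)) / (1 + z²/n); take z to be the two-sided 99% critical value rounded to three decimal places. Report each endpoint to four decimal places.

p̂ = 218/399 = 0.54637; z = 2.576, so z² = 6.635776.
Denominator 1 + z²/n = 1 + 6.635776/399 = 1.016631.
Adjusted center: (0.54637 + z²/(2n))/1.016631 = 0.54561.
Radicand: p̂(1−p̂)/n + z²/(4n²) = 0.000621178 + 0.000010420 = 0.000631598.
Half-width = 2.576·√0.000631598/1.016631 = 0.06368.
So the interval runs from 0.4819 to 0.6093.

(0.4819, 0.6093)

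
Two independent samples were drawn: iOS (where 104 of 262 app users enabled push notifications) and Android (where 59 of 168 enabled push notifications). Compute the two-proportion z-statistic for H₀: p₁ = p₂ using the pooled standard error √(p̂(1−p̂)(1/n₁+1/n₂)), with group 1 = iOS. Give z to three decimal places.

z = 0.954

Sample proportions: p̂₁ = 104/262 = 0.39695 and p̂₂ = 59/168 = 0.35119.
Pooling: p̂ = 163/430 = 0.37907.
SE = √[p̂(1−p̂)(1/n₁+1/n₂)] = √[0.37907·0.62093·(1/262+1/168)] ≈ 0.047952.
z = 0.04576/0.047952 = 0.954.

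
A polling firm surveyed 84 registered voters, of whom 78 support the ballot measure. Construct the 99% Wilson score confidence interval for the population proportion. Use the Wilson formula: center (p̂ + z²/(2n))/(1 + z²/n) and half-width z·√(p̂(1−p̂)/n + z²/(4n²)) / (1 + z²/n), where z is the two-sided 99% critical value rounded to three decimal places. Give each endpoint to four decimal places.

Here p̂ = 78/84 = 0.92857 and z = 2.576 (z² = 6.635776).
Denominator 1 + z²/n = 1 + 6.635776/84 = 1.078997.
Center = (0.92857 + 0.039499)/1.078997 = 0.89719.
Radicand: p̂(1−p̂)/n + z²/(4n²) = 0.000789602 + 0.000235111 = 0.001024713.
Half-width = z·√(radicand)/denom = 2.576·0.032011/1.078997 = 0.07642.
Interval: 0.89719 ± 0.07642 → (0.8208, 0.9736).

(0.8208, 0.9736)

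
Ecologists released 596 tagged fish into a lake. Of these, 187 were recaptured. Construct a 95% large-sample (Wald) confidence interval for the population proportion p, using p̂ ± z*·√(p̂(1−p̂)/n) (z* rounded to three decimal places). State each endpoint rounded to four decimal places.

Sample proportion p̂ = 187/596 = 0.31376.
SE(p̂) = √(0.31376·0.68624/596) = 0.019007.
For 95% confidence, z* = 1.960.
Margin of error: 1.960 × 0.019007 = 0.03725.
CI: 0.31376 ± 0.03725 = (0.2765, 0.3510).

(0.2765, 0.3510)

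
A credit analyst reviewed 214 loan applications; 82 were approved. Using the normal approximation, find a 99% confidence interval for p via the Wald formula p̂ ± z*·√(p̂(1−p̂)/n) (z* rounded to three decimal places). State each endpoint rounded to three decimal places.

(0.298, 0.469)

The sample proportion is 82/214 = 0.38318.
SE = √(p̂(1−p̂)/n) = √(0.236353/214) = 0.033233.
For 99% confidence, z* = 2.576.
Margin = 2.576·0.033233 = 0.08561.
So the interval runs from 0.298 to 0.469.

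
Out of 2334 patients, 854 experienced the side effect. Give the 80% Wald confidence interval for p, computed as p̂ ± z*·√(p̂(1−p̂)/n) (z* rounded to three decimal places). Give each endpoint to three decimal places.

With x = 854 successes in n = 2334, p̂ = 0.36590.
SE(p̂) = √(0.36590·0.63410/2334) = 0.009970.
For 80% confidence, z* = 1.282.
Margin = 1.282·0.009970 = 0.01278.
Interval: 0.36590 ± 0.01278 → (0.353, 0.379).

(0.353, 0.379)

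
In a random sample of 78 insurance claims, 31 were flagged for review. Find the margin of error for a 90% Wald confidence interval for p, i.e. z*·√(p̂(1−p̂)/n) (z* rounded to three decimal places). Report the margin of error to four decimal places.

p̂ = 31/78 = 0.39744.
SE(p̂) = √(0.39744·0.60256/78) = 0.055410.
The 90% critical value is z* = 1.645.
Margin of error = z*·SE = 1.645 × 0.055410 = 0.0911.

ME = 0.0911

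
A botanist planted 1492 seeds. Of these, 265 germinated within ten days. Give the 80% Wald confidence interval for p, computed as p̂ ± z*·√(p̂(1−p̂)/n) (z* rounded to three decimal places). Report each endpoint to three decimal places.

(0.165, 0.190)

The sample proportion is 265/1492 = 0.17761.
SE = √(p̂(1−p̂)/n) = √(0.146067/1492) = 0.009894.
For 80% confidence, z* = 1.282.
Margin = 1.282·0.009894 = 0.01268.
So the interval runs from 0.165 to 0.190.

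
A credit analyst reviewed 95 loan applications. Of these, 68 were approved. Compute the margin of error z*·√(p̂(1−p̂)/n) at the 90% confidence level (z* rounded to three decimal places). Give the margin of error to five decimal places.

ME = 0.07612

With x = 68 successes in n = 95, p̂ = 0.71579.
Standard error of p̂: √(0.203435/95) = √0.002141420 = 0.046275.
For 90% confidence, z* = 1.645.
Margin of error = z*·SE = 1.645 × 0.046275 = 0.07612.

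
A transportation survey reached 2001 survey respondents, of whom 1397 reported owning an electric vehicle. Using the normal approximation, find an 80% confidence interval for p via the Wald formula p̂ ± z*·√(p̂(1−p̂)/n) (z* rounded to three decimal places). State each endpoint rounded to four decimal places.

(0.6850, 0.7113)

The sample proportion is 1397/2001 = 0.69815.
SE = √(p̂(1−p̂)/n) = √(0.210736/2001) = 0.010262.
z* = 1.282 at the 80% level.
Margin = 1.282·0.010262 = 0.01316.
Interval: 0.69815 ± 0.01316 → (0.6850, 0.7113).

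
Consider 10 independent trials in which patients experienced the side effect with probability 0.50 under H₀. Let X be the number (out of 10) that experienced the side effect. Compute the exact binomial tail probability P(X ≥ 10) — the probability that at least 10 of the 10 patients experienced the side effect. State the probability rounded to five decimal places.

X is binomial with n = 10 and p = 0.50.
P(X ≥ 10) = C(10,10)·0.50^10·0.50^0.
= 0.000977 = 0.00098.

P = 0.00098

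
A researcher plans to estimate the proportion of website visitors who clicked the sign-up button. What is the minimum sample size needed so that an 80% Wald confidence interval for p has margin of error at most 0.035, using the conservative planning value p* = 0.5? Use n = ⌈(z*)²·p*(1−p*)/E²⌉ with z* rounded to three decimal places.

z* = 1.282 at the 80% level.
p*(1−p*) = 0.2500.
Required n before rounding: 1.643524 × 0.2500 / 0.035² = 335.413.
Rounding up, n = 336.

n = 336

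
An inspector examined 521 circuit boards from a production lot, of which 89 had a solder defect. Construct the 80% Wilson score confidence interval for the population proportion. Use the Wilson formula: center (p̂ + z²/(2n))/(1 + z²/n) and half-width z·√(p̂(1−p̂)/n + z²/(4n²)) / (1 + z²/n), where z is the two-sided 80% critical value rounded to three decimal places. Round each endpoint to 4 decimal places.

p̂ = 89/521 = 0.17083; z = 1.282, so z² = 1.643524.
Denominator 1 + z²/n = 1 + 1.643524/521 = 1.003155.
Center = (0.17083 + 0.001577)/1.003155 = 0.17186.
Radicand: p̂(1−p̂)/n + z²/(4n²) = 0.000271870 + 0.000001514 = 0.000273384.
Half-width = 1.282·√0.000273384/1.003155 = 0.02113.
Interval: 0.17186 ± 0.02113 → (0.1507, 0.1930).

(0.1507, 0.1930)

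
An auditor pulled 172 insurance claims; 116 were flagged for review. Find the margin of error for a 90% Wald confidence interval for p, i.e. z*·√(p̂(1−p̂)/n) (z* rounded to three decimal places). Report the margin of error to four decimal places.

Sample proportion p̂ = 116/172 = 0.67442.
SE(p̂) = √(0.67442·0.32558/172) = 0.035730.
For 90% confidence, z* = 1.645.
So ME = 0.0588.

ME = 0.0588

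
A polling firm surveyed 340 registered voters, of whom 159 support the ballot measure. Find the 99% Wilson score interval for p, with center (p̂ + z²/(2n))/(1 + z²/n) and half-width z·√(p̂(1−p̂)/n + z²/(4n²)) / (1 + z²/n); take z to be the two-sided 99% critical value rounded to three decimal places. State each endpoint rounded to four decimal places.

p̂ = 159/340 = 0.46765; z = 2.576, so z² = 6.635776.
Denominator 1 + z²/n = 1 + 6.635776/340 = 1.019517.
Adjusted center: (0.46765 + z²/(2n))/1.019517 = 0.46827.
Radicand: p̂(1−p̂)/n + z²/(4n²) = 0.000732216 + 0.000014351 = 0.000746567.
Half-width = z·√(radicand)/denom = 2.576·0.027323/1.019517 = 0.06904.
So the interval runs from 0.3992 to 0.5373.

(0.3992, 0.5373)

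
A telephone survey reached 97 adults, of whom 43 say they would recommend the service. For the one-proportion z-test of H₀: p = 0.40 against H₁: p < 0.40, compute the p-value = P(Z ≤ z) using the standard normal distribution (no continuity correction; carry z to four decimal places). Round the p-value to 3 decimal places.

p-value = 0.808

The sample proportion is 43/97 = 0.44330.
Null standard error: √(0.40·0.60/97) = √0.002474227 = 0.049742.
z = (p̂ − p₀)/SE = (43/97 − 0.40)/0.049742 ≈ 0.8705.
From the standard normal, P(Z ≤ z) = 0.808.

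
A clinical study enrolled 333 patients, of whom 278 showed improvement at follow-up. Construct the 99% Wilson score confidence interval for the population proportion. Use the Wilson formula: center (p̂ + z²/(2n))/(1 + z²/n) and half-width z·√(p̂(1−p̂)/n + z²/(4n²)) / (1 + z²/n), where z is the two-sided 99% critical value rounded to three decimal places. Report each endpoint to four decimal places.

Here p̂ = 278/333 = 0.83483 and z = 2.576 (z² = 6.635776).
1 + z²/n = 1.019927.
Center = (0.83483 + 0.009964)/1.019927 = 0.82829.
Radicand: p̂(1−p̂)/n + z²/(4n²) = 0.000414071 + 0.000014960 = 0.000429031.
Half-width = z·√(radicand)/denom = 2.576·0.020713/1.019927 = 0.05231.
So the interval runs from 0.7760 to 0.8806.

(0.7760, 0.8806)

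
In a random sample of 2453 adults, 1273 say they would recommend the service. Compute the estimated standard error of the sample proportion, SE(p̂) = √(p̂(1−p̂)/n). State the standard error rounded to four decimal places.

Sample proportion p̂ = 1273/2453 = 0.51896.
p̂(1−p̂) = 0.51896·0.48104 = 0.249641.
SE = √(0.249641/2453) = √0.000101770 = 0.0101.

SE = 0.0101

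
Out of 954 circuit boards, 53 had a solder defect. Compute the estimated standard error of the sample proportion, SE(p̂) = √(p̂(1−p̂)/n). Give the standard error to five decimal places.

With x = 53 successes in n = 954, p̂ = 0.05556.
p̂(1−p̂) = 0.05556·0.94444 = 0.052473.
SE = √(0.052473/954) = 0.00742.

SE = 0.00742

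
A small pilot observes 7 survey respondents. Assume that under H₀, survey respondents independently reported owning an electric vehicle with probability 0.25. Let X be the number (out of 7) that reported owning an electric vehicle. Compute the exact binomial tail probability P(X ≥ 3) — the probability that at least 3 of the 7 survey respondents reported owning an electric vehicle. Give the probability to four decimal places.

P = 0.2436

X ~ Binomial(n=7, p=0.25).
P(X ≥ 3) = Σ_{j=3}^{7} C(7,j)·0.25^j·0.75^{7−j}.
= 0.173035 + 0.057678 + 0.011536 + 0.001282 + 0.000061 = 0.2436.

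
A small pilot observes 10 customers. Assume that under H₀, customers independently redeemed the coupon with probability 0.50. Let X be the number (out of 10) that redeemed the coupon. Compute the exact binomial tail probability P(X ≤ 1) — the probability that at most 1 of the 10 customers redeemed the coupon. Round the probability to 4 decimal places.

P = 0.0107

X ~ Binomial(n=10, p=0.50).
P(X ≤ 1) = C(10,0)·0.50^0·0.50^10 + C(10,1)·0.50^1·0.50^9.
= 0.000977 + 0.009766 = 0.0107.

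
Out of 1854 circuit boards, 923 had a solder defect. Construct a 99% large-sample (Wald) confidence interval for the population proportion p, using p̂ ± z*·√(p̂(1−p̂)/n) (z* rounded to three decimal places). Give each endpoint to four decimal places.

Sample proportion p̂ = 923/1854 = 0.49784.
SE = √(p̂(1−p̂)/n) = √(0.249995/1854) = 0.011612.
The 99% critical value is z* = 2.576.
Margin of error: 2.576 × 0.011612 = 0.02991.
CI: 0.49784 ± 0.02991 = (0.4679, 0.5278).

(0.4679, 0.5278)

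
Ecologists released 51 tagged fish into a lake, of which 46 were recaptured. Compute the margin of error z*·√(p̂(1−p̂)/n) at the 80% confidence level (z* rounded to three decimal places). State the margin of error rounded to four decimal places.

ME = 0.0534

The sample proportion is 46/51 = 0.90196.
Standard error of p̂: √(0.088428/51) = √0.001733873 = 0.041640.
The 80% critical value is z* = 1.282.
So ME = 0.0534.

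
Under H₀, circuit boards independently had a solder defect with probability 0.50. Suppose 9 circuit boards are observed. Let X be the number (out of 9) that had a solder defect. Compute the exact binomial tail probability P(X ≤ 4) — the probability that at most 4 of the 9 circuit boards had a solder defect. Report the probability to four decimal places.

X is binomial with n = 9 and p = 0.50.
P(X ≤ 4) = Σ_{j=0}^{4} C(9,j)·0.50^j·0.50^{9−j}.
= 0.001953 + 0.017578 + 0.070312 + 0.164062 + 0.246094 = 0.5000.

P = 0.5000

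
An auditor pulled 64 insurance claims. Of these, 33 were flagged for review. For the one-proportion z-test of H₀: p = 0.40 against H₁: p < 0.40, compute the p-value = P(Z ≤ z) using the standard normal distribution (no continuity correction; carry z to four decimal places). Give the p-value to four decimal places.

p̂ = 33/64 = 0.51562.
SE₀ = √(0.40·0.60/64) = 0.061237.
z = (p̂ − p₀)/SE = (33/64 − 0.40)/0.061237 ≈ 1.8881.
p-value = P(Z ≤ z) with z = 1.8881 → 0.9705.

p-value = 0.9705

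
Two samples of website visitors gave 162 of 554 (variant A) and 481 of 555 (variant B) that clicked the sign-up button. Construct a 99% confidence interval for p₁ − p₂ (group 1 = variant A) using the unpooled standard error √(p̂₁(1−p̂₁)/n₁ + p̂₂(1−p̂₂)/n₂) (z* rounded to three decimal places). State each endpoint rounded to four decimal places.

p̂₁ = 0.29242, p̂₂ = 0.86667, so the observed difference is -0.57425.
SE = √(0.000373484 + 0.000208208) = √0.000581692 = 0.024118.
The 99% critical value is z* = 2.576. Margin = 2.576·0.024118 = 0.06213.
Interval: -0.57425 ± 0.06213 → (-0.6364, -0.5121).

(-0.6364, -0.5121)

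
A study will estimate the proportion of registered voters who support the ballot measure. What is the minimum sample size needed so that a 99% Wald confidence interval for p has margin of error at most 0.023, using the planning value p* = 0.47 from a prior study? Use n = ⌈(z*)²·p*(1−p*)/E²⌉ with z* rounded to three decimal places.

For 99% confidence, z* = 2.576.
p*(1−p*) = 0.47·0.53 = 0.2491.
Required n before rounding: 6.635776 × 0.2491 / 0.023² = 3124.710.
Rounding up, n = 3125.

n = 3125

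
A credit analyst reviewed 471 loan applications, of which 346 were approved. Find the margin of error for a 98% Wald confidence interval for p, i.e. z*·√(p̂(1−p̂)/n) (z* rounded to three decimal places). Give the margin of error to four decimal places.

ME = 0.0473

The sample proportion is 346/471 = 0.73461.
SE = √(p̂(1−p̂)/n) = √(0.194959/471) = 0.020345.
The 98% critical value is z* = 2.326.
So ME = 0.0473.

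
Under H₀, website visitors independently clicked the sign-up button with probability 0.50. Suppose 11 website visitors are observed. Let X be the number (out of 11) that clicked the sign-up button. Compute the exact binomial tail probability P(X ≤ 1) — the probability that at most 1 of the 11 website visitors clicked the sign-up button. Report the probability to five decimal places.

P = 0.00586

X is binomial with n = 11 and p = 0.50.
P(X ≤ 1) = C(11,0)·0.50^0·0.50^11 + C(11,1)·0.50^1·0.50^10.
= 0.000488 + 0.005371 = 0.00586.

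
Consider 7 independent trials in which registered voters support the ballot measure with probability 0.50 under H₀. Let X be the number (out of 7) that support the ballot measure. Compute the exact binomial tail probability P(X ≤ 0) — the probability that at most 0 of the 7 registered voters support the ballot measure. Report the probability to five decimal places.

P = 0.00781

X ~ Binomial(n=7, p=0.50).
P(X ≤ 0) = C(7,0)·0.50^0·0.50^7.
= 0.007812 = 0.00781.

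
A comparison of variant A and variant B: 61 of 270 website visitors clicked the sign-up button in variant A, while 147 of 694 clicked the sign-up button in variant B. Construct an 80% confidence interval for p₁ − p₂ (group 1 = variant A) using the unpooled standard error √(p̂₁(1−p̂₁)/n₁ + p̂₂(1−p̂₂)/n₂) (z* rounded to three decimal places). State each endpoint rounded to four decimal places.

(-0.0241, 0.0523)

p̂₁ = 0.22593, p̂₂ = 0.21182, so the observed difference is 0.01411.
Unpooled SE = √(p̂₁(1−p̂₁)/n₁ + p̂₂(1−p̂₂)/n₂) = √(0.000647716 + 0.000240562) = 0.029804.
The 80% critical value is z* = 1.282. Margin = 1.282·0.029804 = 0.03821.
CI: 0.01411 ± 0.03821 = (-0.0241, 0.0523).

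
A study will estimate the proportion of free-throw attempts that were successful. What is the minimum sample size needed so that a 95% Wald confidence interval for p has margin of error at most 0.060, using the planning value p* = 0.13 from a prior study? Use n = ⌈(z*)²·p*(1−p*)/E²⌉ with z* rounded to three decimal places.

The 95% critical value is z* = 1.960.
p*(1−p*) = 0.13·0.87 = 0.1131.
(z*)²·p*(1−p*)/E² = 3.841600·0.1131/0.003600 = 120.690.
⌈120.690⌉ = 121.

n = 121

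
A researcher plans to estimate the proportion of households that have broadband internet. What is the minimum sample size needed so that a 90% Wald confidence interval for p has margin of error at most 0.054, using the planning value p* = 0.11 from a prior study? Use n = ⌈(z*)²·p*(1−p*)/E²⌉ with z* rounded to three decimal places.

For 90% confidence, z* = 1.645.
p*(1−p*) = 0.11·0.89 = 0.0979.
(z*)²·p*(1−p*)/E² = 2.706025·0.0979/0.002916 = 90.850.
⌈90.850⌉ = 91.

n = 91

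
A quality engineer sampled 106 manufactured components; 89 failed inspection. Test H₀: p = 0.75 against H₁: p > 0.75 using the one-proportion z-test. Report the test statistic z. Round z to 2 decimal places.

z = 2.13

The sample proportion is 89/106 = 0.83962.
SE₀ = √(0.75·0.25/106) = 0.042058.
z = (p̂ − p₀)/SE = (0.83962 − 0.75)/0.042058 = 2.13.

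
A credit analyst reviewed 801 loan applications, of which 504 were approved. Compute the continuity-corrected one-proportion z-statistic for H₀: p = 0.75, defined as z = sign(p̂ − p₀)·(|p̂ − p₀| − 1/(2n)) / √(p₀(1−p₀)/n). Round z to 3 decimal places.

With x = 504 successes in n = 801, p̂ = 0.62921. p̂ − p₀ = -0.120787.
Continuity correction 1/(2n) = 1/1602 = 0.000624.
Corrected numerator: |-0.120787| − 0.000624 = 0.120163.
Under H₀, SE = √(p₀(1−p₀)/n) = √(0.75·0.25/801) = √0.000234082 = 0.015300.
z = (−)0.120163/0.015300 = -7.854.

z = -7.854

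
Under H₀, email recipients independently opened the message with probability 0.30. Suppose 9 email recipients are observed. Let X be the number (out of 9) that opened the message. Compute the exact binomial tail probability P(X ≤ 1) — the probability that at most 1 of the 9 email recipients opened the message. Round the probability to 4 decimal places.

P = 0.1960

X ~ Binomial(n=9, p=0.30).
P(X ≤ 1) = C(9,0)·0.30^0·0.70^9 + C(9,1)·0.30^1·0.70^8.
= 0.040354 + 0.155650 = 0.1960.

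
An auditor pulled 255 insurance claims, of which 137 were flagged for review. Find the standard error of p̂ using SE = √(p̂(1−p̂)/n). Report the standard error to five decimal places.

Sample proportion p̂ = 137/255 = 0.53725.
p̂(1−p̂) = 0.248612.
Dividing by n and taking the root: √0.000974949 = 0.03122.

SE = 0.03122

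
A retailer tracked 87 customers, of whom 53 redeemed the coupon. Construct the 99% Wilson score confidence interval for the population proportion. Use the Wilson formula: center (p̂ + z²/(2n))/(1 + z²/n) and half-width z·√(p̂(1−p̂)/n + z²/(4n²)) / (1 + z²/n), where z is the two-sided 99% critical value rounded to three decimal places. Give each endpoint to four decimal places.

(0.4713, 0.7316)

p̂ = 53/87 = 0.60920; z = 2.576, so z² = 6.635776.
Denominator 1 + z²/n = 1 + 6.635776/87 = 1.076273.
Adjusted center: (0.60920 + z²/(2n))/1.076273 = 0.60146.
Radicand: p̂(1−p̂)/n + z²/(4n²) = 0.002736510 + 0.000219176 = 0.002955686.
Half-width = z·√(radicand)/denom = 2.576·0.054366/1.076273 = 0.13012.
So the interval runs from 0.4713 to 0.7316.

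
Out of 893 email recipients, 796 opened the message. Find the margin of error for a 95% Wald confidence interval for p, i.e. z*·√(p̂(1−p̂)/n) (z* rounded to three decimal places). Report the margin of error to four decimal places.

ME = 0.0204

With x = 796 successes in n = 893, p̂ = 0.89138.
SE(p̂) = √(0.89138·0.10862/893) = 0.010413.
The 95% critical value is z* = 1.960.
ME = 1.960·0.010413 = 0.0204.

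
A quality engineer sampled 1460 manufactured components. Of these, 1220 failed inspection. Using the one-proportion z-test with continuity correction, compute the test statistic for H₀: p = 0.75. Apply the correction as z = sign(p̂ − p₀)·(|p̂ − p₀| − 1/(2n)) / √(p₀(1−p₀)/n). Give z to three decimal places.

The sample proportion is 1220/1460 = 0.83562. p̂ − p₀ = 0.085616.
1/(2n) = 0.000342.
Corrected numerator: |0.085616| − 0.000342 = 0.085274.
Null standard error: √(0.75·0.25/1460) = √0.000128425 = 0.011332.
z = (+)0.085274/0.011332 = 7.525.

z = 7.525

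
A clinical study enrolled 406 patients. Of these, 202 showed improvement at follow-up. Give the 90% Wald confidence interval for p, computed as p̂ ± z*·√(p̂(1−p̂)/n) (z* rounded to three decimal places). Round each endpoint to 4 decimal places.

(0.4567, 0.5384)

With x = 202 successes in n = 406, p̂ = 0.49754.
SE(p̂) = √(0.49754·0.50246/406) = 0.024814.
The 90% critical value is z* = 1.645.
Margin of error: 1.645 × 0.024814 = 0.04082.
CI: 0.49754 ± 0.04082 = (0.4567, 0.5384).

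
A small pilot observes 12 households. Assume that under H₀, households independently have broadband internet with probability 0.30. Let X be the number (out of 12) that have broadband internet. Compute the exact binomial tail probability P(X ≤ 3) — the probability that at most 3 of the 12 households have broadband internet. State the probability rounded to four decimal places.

P = 0.4925

X ~ Binomial(n=12, p=0.30).
P(X ≤ 3) = C(12,0)·0.30^0·0.70^12 + C(12,1)·0.30^1·0.70^11 + C(12,2)·0.30^2·0.70^10 + C(12,3)·0.30^3·0.70^9.
= 0.013841 + 0.071184 + 0.167790 + 0.239700 = 0.4925.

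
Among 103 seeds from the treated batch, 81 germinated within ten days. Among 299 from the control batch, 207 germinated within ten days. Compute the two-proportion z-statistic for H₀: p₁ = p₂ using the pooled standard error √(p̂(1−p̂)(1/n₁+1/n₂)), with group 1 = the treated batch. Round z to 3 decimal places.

z = 1.827

p̂₁ = 81/103 = 0.78641, p̂₂ = 207/299 = 0.69231.
Pooled p̂ = (81+207)/(103+299) = 288/402 = 0.71642.
SE = √[p̂(1−p̂)(1/n₁+1/n₂)] = √[0.71642·0.28358·(1/103+1/299)] ≈ 0.051497.
z = 0.09410/0.051497 = 1.827.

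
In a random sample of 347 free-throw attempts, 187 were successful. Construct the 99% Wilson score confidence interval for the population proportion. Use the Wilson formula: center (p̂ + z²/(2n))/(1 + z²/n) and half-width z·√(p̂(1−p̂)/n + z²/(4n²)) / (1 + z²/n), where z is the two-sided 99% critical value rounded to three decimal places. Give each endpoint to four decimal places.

Here p̂ = 187/347 = 0.53890 and z = 2.576 (z² = 6.635776).
1 + z²/n = 1.019123.
Adjusted center: (0.53890 + z²/(2n))/1.019123 = 0.53817.
Radicand: p̂(1−p̂)/n + z²/(4n²) = 0.000716099 + 0.000013778 = 0.000729877.
Half-width = z·√(radicand)/denom = 2.576·0.027016/1.019123 = 0.06829.
So the interval runs from 0.4699 to 0.6065.

(0.4699, 0.6065)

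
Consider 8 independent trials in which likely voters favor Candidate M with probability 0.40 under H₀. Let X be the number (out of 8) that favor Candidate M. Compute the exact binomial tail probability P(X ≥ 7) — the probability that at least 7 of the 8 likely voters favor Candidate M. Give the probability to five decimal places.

P = 0.00852

X is binomial with n = 8 and p = 0.40.
P(X ≥ 7) = C(8,7)·0.40^7·0.60^1 + C(8,8)·0.40^8·0.60^0.
= 0.007864 + 0.000655 = 0.00852.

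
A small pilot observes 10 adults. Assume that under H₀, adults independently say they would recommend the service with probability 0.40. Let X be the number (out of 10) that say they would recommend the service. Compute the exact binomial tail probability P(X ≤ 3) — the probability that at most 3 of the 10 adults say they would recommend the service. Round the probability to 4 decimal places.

X ~ Binomial(n=10, p=0.40).
P(X ≤ 3) = C(10,0)·0.40^0·0.60^10 + C(10,1)·0.40^1·0.60^9 + C(10,2)·0.40^2·0.60^8 + C(10,3)·0.40^3·0.60^7.
= 0.006047 + 0.040311 + 0.120932 + 0.214991 = 0.3823.

P = 0.3823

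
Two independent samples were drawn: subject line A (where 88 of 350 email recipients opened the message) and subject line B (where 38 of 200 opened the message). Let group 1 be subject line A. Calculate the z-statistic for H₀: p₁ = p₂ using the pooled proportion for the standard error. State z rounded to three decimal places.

Sample proportions: p̂₁ = 88/350 = 0.25143 and p̂₂ = 38/200 = 0.19000.
Pooled p̂ = (88+38)/(350+200) = 126/550 = 0.22909.
SE = √[p̂(1−p̂)(1/n₁+1/n₂)] = √[0.22909·0.77091·(1/350+1/200)] ≈ 0.037251.
z = 0.06143/0.037251 = 1.649.

z = 1.649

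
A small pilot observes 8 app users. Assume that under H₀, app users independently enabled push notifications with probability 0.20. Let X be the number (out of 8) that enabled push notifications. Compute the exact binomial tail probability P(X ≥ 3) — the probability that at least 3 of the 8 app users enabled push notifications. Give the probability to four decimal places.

X ~ Binomial(n=8, p=0.20).
P(X ≥ 3) = Σ_{j=3}^{8} C(8,j)·0.20^j·0.80^{8−j}.
= 0.146801 + 0.045875 + 0.009175 + 0.001147 + 0.000082 + 0.000003 = 0.2031.

P = 0.2031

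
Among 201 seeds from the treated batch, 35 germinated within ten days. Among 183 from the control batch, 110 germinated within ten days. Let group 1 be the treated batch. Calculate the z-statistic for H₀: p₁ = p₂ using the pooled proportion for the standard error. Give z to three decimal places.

p̂₁ = 35/201 = 0.17413, p̂₂ = 110/183 = 0.60109.
Pooled p̂ = (35+110)/(201+183) = 145/384 = 0.37760.
SE = √[p̂(1−p̂)(1/n₁+1/n₂)] = √[0.37760·0.62240·(1/201+1/183)] ≈ 0.049533.
z = (p̂₁ − p̂₂)/SE = (0.17413 − 0.60109)/0.049533 = -0.42696/0.049533 = -8.620.

z = -8.620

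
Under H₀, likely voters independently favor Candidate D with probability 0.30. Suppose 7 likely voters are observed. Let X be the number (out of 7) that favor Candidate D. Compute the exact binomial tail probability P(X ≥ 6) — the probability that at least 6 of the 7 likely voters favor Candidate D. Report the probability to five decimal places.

X ~ Binomial(n=7, p=0.30).
P(X ≥ 6) = C(7,6)·0.30^6·0.70^1 + C(7,7)·0.30^7·0.70^0.
= 0.003572 + 0.000219 = 0.00379.

P = 0.00379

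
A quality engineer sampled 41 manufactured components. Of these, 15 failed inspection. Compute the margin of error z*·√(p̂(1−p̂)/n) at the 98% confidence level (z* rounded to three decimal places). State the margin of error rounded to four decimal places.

Sample proportion p̂ = 15/41 = 0.36585.
SE(p̂) = √(0.36585·0.63415/41) = 0.075224.
z* = 2.326 at the 98% level.
ME = 2.326·0.075224 = 0.1750.

ME = 0.1750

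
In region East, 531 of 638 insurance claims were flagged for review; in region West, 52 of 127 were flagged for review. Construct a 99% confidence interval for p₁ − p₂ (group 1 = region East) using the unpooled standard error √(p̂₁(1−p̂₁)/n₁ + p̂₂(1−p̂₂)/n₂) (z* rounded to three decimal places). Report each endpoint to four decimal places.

(0.3042, 0.5415)

p̂₁ = 531/638 = 0.83229, p̂₂ = 52/127 = 0.40945; p̂₁ − p̂₂ = 0.42284.
Unpooled SE = √(p̂₁(1−p̂₁)/n₁ + p̂₂(1−p̂₂)/n₂) = √(0.000218784 + 0.001903941) = 0.046073.
The 99% critical value is z* = 2.576. Margin of error = 0.11868.
Interval: 0.42284 ± 0.11868 → (0.3042, 0.5415).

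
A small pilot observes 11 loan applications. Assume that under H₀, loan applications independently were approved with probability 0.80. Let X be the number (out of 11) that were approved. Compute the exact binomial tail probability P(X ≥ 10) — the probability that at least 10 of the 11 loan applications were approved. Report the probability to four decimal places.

X ~ Binomial(n=11, p=0.80).
P(X ≥ 10) = C(11,10)·0.80^10·0.20^1 + C(11,11)·0.80^11·0.20^0.
= 0.236223 + 0.085899 = 0.3221.

P = 0.3221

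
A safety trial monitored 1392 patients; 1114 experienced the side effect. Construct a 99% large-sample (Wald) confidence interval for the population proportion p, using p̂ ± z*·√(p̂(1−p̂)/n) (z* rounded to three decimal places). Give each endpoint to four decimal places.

With x = 1114 successes in n = 1392, p̂ = 0.80029.
SE(p̂) = √(0.80029·0.19971/1392) = 0.010715.
z* = 2.576 at the 99% level.
Margin of error: 2.576 × 0.010715 = 0.02760.
So the interval runs from 0.7727 to 0.8279.

(0.7727, 0.8279)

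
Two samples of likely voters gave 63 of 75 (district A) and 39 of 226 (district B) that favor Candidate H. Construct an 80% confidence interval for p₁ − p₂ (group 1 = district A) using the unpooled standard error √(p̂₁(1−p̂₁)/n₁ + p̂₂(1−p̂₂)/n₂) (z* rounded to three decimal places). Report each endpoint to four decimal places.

(0.6043, 0.7305)

p̂₁ = 63/75 = 0.84000, p̂₂ = 39/226 = 0.17257; p̂₁ − p̂₂ = 0.66743.
Unpooled SE = √(p̂₁(1−p̂₁)/n₁ + p̂₂(1−p̂₂)/n₂) = √(0.001792000 + 0.000631802) = 0.049232.
z* = 1.282 at the 80% level. Margin = 1.282·0.049232 = 0.06312.
Interval: 0.66743 ± 0.06312 → (0.6043, 0.7305).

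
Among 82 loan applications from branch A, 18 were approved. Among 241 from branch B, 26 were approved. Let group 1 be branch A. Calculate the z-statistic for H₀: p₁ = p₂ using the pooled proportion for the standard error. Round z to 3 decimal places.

z = 2.545

Sample proportions: p̂₁ = 18/82 = 0.21951 and p̂₂ = 26/241 = 0.10788.
Pooling: p̂ = 44/323 = 0.13622.
SE = √[p̂(1−p̂)(1/n₁+1/n₂)] = √[0.13622·0.86378·(1/82+1/241)] ≈ 0.043854.
z = (p̂₁ − p̂₂)/SE = (0.21951 − 0.10788)/0.043854 = 0.11163/0.043854 = 2.545.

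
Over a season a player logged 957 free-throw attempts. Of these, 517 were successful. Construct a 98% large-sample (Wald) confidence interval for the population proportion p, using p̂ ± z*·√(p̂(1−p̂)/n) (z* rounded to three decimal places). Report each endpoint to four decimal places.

Sample proportion p̂ = 517/957 = 0.54023.
SE = √(p̂(1−p̂)/n) = √(0.248382/957) = 0.016110.
For 98% confidence, z* = 2.326.
Margin = 2.326·0.016110 = 0.03747.
So the interval runs from 0.5028 to 0.5777.

(0.5028, 0.5777)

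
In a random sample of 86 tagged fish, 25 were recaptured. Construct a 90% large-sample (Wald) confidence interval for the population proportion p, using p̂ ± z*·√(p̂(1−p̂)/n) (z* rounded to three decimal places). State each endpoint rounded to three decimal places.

With x = 25 successes in n = 86, p̂ = 0.29070.
SE(p̂) = √(0.29070·0.70930/86) = 0.048965.
The 90% critical value is z* = 1.645.
Margin of error: 1.645 × 0.048965 = 0.08055.
So the interval runs from 0.210 to 0.371.

(0.210, 0.371)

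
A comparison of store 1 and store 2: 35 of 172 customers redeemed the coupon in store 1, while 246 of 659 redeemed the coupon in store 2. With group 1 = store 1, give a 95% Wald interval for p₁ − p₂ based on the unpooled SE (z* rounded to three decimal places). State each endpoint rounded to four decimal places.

p̂₁ = 0.20349, p̂₂ = 0.37329, so the observed difference is -0.16980.
SE = √(0.000942331 + 0.000355000) = √0.001297331 = 0.036018.
For 95% confidence, z* = 1.960. Margin = 1.960·0.036018 = 0.07060.
Interval: -0.16980 ± 0.07060 → (-0.2404, -0.0992).

(-0.2404, -0.0992)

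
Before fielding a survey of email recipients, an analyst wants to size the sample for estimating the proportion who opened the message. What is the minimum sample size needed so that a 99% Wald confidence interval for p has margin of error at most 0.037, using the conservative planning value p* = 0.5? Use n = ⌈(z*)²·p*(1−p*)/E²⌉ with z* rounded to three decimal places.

n = 1212

z* = 2.576 at the 99% level.
p*(1−p*) = 0.2500.
(z*)²·p*(1−p*)/E² = 6.635776·0.2500/0.001369 = 1211.793.
Rounding up, n = 1212.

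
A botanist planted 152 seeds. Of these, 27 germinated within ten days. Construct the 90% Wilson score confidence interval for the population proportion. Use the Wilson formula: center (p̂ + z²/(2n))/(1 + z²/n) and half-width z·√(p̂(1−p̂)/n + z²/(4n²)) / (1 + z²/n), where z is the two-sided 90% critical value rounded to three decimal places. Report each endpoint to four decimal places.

p̂ = 27/152 = 0.17763; z = 1.645, so z² = 2.706025.
Denominator 1 + z²/n = 1 + 2.706025/152 = 1.017803.
Center = (0.17763 + 0.008901)/1.017803 = 0.18327.
Radicand: p̂(1−p̂)/n + z²/(4n²) = 0.000961043 + 0.000029281 = 0.000990324.
Half-width = 1.645·√0.000990324/1.017803 = 0.05086.
CI: 0.18327 ± 0.05086 = (0.1324, 0.2341).

(0.1324, 0.2341)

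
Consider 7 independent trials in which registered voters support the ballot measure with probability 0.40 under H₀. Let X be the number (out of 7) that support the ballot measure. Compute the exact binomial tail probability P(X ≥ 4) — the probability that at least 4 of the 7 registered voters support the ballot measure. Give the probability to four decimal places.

X ~ Binomial(n=7, p=0.40).
P(X ≥ 4) = C(7,4)·0.40^4·0.60^3 + C(7,5)·0.40^5·0.60^2 + C(7,6)·0.40^6·0.60^1 + C(7,7)·0.40^7·0.60^0.
= 0.193536 + 0.077414 + 0.017203 + 0.001638 = 0.2898.

P = 0.2898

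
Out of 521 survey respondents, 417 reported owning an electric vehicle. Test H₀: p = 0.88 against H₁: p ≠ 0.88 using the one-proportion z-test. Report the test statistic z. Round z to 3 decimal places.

z = -5.592

Sample proportion p̂ = 417/521 = 0.80038.
Under H₀, SE = √(p₀(1−p₀)/n) = √(0.88·0.12/521) = √0.000202687 = 0.014237.
Test statistic: z = -0.07962/0.014237 = -5.592.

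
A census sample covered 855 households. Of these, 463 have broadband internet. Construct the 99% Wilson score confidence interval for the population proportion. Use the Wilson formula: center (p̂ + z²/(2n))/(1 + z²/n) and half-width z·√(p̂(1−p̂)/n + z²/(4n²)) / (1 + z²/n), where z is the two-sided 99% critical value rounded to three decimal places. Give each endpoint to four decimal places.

p̂ = 463/855 = 0.54152; z = 2.576, so z² = 6.635776.
1 + z²/n = 1.007761.
Center = (0.54152 + 0.003881)/1.007761 = 0.54120.
Radicand: p̂(1−p̂)/n + z²/(4n²) = 0.000290381 + 0.000002269 = 0.000292650.
Half-width = z·√(radicand)/denom = 2.576·0.017107/1.007761 = 0.04373.
CI: 0.54120 ± 0.04373 = (0.4975, 0.5849).

(0.4975, 0.5849)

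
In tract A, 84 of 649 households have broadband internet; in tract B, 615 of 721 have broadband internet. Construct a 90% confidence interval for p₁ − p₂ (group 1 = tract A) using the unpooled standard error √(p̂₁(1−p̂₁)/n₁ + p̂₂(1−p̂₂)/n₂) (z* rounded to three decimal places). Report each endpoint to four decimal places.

p̂₁ = 0.12943, p̂₂ = 0.85298, so the observed difference is -0.72355.
SE = √(0.000173618 + 0.000173930) = √0.000347548 = 0.018643.
z* = 1.645 at the 90% level. Margin = 1.645·0.018643 = 0.03067.
So the interval runs from -0.7542 to -0.6929.

(-0.7542, -0.6929)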